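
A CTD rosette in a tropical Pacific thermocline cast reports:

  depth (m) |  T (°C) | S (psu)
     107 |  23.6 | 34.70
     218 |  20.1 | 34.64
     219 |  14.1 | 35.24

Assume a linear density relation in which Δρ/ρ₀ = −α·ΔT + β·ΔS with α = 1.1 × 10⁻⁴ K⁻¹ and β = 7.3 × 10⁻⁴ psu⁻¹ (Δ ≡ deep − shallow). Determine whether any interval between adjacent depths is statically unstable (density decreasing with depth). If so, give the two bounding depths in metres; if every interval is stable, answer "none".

none

Evaluate Δρ/ρ₀ = −αΔT + βΔS across each adjacent pair:
  107–218 m: −αΔT+βΔS = −(1.1 × 10⁻⁴)(-3.5)+(7.3 × 10⁻⁴)(-0.06) = 3.4 × 10⁻⁴ → stable
  218–219 m: −αΔT+βΔS = −(1.1 × 10⁻⁴)(-6.0)+(7.3 × 10⁻⁴)(+0.60) = 1.1 × 10⁻³ → stable
Every interval has Δρ > 0: the column is stably stratified throughout.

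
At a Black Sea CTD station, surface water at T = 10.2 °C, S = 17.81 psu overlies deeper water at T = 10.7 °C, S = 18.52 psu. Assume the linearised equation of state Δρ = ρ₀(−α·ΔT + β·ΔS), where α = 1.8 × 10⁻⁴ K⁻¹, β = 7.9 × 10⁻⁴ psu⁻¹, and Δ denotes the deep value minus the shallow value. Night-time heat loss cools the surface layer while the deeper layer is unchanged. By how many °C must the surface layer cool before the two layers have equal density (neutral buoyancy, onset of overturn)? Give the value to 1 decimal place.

Neutral buoyancy requires Δρ = 0, i.e. −α(T_deep − T_surf′) + β(S_deep − S_surf) = 0.
T_surf′ = T_deep − (β/α)·ΔS = 10.7 − (7.9 × 10⁻⁴/1.8 × 10⁻⁴)·(+0.71) = 7.584 °C.
Cooling required: 10.2 − (7.584) = 2.616 °C.

2.6 °C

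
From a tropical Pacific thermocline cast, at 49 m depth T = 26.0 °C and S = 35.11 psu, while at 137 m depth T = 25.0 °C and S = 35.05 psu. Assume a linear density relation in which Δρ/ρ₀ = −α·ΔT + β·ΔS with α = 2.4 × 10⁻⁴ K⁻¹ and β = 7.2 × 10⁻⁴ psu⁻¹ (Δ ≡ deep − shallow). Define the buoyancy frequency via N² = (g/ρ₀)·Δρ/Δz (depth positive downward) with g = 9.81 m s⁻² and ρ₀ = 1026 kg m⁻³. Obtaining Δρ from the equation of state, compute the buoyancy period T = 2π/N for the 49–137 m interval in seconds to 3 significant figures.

1.34 × 10³ s

ΔT = -1.0 K, ΔS = -0.06 psu (deep − shallow).
Δρ/ρ₀ = −αΔT + βΔS = 2.40 × 10⁻⁴ − 4.32 × 10⁻⁵ = 1.968 × 10⁻⁴, so Δρ ≈ 0.2019 kg m⁻³.
N² = (g/ρ₀)·Δρ/Δz = g·(Δρ/ρ₀)/Δz = 9.81 × 1.968 × 10⁻⁴ / 88 = 2.1939 × 10⁻⁵ s⁻².
N = √(2.1939 × 10⁻⁵) = 4.6839 × 10⁻³ rad s⁻¹ → T = 2π/N = 1.3414 × 10³ s ≈ 1.34 × 10³ s.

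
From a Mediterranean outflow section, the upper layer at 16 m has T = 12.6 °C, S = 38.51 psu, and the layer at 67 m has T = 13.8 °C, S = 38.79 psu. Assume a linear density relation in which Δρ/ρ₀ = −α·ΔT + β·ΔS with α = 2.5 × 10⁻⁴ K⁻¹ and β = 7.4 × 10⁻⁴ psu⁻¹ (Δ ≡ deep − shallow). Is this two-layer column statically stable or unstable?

ΔT = 13.8 − 12.6 = +1.2 K and ΔS = 38.79 − 38.51 = +0.28 psu (deep − shallow).
−αΔT = -3.00 × 10⁻⁴; βΔS = 2.072 × 10⁻⁴; sum Δρ/ρ₀ = -9.28 × 10⁻⁵.
Δρ/ρ₀ < 0, so Δρ < 0: deeper water is lighter → statically unstable; the column would overturn.

unstable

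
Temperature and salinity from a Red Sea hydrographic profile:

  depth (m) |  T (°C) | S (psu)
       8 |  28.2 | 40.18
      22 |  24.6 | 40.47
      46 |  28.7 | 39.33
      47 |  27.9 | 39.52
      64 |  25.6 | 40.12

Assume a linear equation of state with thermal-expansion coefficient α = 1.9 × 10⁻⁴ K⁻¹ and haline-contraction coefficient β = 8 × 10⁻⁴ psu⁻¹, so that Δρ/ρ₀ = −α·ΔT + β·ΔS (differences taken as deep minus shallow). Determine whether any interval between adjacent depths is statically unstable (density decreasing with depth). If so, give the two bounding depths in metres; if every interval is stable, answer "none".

22–46 m

Evaluate Δρ/ρ₀ = −αΔT + βΔS across each adjacent pair:
  8–22 m: −αΔT+βΔS = −(1.9 × 10⁻⁴)(-3.6)+(8 × 10⁻⁴)(+0.29) = 9.2 × 10⁻⁴ → stable
  22–46 m: −αΔT+βΔS = −(1.9 × 10⁻⁴)(+4.1)+(8 × 10⁻⁴)(-1.14) = -1.7 × 10⁻³ → UNSTABLE
  46–47 m: −αΔT+βΔS = −(1.9 × 10⁻⁴)(-0.8)+(8 × 10⁻⁴)(+0.19) = 3.0 × 10⁻⁴ → stable
  47–64 m: −αΔT+βΔS = −(1.9 × 10⁻⁴)(-2.3)+(8 × 10⁻⁴)(+0.60) = 9.2 × 10⁻⁴ → stable
The 22–46 m interval has Δρ < 0: lighter water underlies denser water.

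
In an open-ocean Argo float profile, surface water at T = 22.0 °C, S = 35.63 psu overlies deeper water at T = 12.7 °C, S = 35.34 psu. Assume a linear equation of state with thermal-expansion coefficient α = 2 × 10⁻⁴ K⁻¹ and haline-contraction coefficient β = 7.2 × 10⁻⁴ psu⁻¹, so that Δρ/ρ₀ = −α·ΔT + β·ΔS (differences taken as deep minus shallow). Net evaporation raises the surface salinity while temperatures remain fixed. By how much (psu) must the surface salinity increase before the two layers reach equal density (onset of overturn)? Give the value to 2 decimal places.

2.29 psu

Neutral buoyancy requires −α(T_deep − T_surf) + β(S_deep − S_surf′) = 0.
S_surf′ = S_deep − (α/β)·ΔT = 35.34 − (2 × 10⁻⁴/7.2 × 10⁻⁴)·(-9.3) = 37.9233 psu.
Increase required: 37.9233 − 35.63 = 2.2933 psu.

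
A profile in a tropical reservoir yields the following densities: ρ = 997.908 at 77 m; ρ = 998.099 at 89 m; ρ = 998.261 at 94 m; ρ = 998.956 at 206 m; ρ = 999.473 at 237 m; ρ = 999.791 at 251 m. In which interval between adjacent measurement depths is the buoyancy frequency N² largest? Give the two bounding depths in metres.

89–94 m

Compute the density gradient over each adjacent pair:
  77–89 m: Δρ/Δz = 0.191/12 = 0.016 kg m⁻⁴
  89–94 m: Δρ/Δz = 0.162/5 = 0.032 kg m⁻⁴
  94–206 m: Δρ/Δz = 0.695/112 = 6.2 × 10⁻³ kg m⁻⁴
  206–237 m: Δρ/Δz = 0.517/31 = 0.017 kg m⁻⁴
  237–251 m: Δρ/Δz = 0.318/14 = 0.023 kg m⁻⁴
The largest gradient is in the 89–94 m interval — the pycnocline.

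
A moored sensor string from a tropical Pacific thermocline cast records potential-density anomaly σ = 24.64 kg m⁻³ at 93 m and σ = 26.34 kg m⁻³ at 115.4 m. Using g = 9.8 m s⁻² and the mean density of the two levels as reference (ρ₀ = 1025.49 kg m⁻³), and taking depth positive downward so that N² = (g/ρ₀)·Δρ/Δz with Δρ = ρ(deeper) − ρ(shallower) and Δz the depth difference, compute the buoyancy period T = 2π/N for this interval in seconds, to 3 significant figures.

Δρ = 1026.34 − 1024.64 = 1.70 kg m⁻³ over Δz = 115.4 − 93 = 22.4 m.
N² = (9.8/1025.49) × (1.70/22.4) = 7.2526 × 10⁻⁴ s⁻².
N = √(7.2526 × 10⁻⁴) = 0.026931 rad s⁻¹, so T = 2π/N = 233.31 s ≈ 233 s.
Since Δρ > 0 the layer is stably stratified.

233 s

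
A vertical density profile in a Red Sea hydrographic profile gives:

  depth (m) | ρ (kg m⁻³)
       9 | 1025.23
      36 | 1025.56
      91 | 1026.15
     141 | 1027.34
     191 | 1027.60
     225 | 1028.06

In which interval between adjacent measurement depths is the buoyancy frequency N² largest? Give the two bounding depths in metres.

Compute the density gradient over each adjacent pair:
  9–36 m: Δρ/Δz = 0.33/27 = 0.012 kg m⁻⁴
  36–91 m: Δρ/Δz = 0.59/55 = 0.011 kg m⁻⁴
  91–141 m: Δρ/Δz = 1.19/50 = 0.024 kg m⁻⁴
  141–191 m: Δρ/Δz = 0.26/50 = 5.2 × 10⁻³ kg m⁻⁴
  191–225 m: Δρ/Δz = 0.46/34 = 0.014 kg m⁻⁴
The largest gradient is in the 91–141 m interval — the pycnocline.

91–141 m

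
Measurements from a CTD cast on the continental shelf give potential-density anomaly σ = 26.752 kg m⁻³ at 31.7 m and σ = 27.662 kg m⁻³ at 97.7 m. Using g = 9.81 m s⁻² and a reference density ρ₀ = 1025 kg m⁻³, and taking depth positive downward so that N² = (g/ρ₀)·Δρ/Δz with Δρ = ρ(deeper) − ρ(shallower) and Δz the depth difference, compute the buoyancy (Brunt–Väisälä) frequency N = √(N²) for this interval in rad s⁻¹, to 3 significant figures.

0.0115 rad s⁻¹

Δρ = 1027.662 − 1026.752 = 0.910 kg m⁻³ over Δz = 97.7 − 31.7 = 66 m.
N² = (9.81/1025) × (0.910/66) = 1.3196 × 10⁻⁴ s⁻².
N = √(1.3196 × 10⁻⁴) = 0.011487 rad s⁻¹ ≈ 0.0115 rad s⁻¹.
Since Δρ > 0 the layer is stably stratified.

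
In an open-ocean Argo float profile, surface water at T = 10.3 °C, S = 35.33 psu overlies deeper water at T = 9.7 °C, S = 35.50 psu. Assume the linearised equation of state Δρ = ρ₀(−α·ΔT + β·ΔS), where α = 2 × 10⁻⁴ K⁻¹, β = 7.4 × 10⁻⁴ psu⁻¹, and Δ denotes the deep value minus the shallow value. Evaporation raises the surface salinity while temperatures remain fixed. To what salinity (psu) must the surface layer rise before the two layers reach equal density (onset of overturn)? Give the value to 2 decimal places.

Neutral buoyancy requires −α(T_deep − T_surf) + β(S_deep − S_surf′) = 0.
S_surf′ = S_deep − (α/β)·ΔT = 35.50 − (2 × 10⁻⁴/7.4 × 10⁻⁴)·(-0.6) = 35.6622 psu.
Increase required: 35.6622 − 35.33 = 0.3322 psu.

35.66 psu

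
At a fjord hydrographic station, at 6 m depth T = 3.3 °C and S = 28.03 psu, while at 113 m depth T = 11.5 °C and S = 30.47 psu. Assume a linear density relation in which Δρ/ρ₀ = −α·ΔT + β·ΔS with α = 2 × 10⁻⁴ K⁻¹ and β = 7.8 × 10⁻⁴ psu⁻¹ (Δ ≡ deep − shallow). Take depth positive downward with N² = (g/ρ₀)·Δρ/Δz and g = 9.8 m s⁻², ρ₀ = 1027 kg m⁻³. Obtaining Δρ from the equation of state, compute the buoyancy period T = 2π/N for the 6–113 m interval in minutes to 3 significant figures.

21.3 min

ΔT = +8.2 K, ΔS = +2.44 psu (deep − shallow).
Δρ/ρ₀ = −αΔT + βΔS = -1.64 × 10⁻³ + 1.9032 × 10⁻³ = 2.632 × 10⁻⁴, so Δρ ≈ 0.2703 kg m⁻³.
N² = (g/ρ₀)·Δρ/Δz = g·(Δρ/ρ₀)/Δz = 9.8 × 2.632 × 10⁻⁴ / 107 = 2.4106 × 10⁻⁵ s⁻².
N = √(2.4106 × 10⁻⁵) = 4.9098 × 10⁻³ rad s⁻¹ → T = 2π/N = 1.2797 × 10³ s = 21.328 min ≈ 21.3 min.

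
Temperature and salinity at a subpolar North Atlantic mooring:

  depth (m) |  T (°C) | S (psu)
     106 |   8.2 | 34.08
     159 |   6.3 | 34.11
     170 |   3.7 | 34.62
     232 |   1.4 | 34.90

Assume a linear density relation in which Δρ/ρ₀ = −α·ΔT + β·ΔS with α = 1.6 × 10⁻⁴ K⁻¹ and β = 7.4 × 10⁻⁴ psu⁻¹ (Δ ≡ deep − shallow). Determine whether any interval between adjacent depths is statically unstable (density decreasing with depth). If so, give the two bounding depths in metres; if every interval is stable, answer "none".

none

Evaluate Δρ/ρ₀ = −αΔT + βΔS across each adjacent pair:
  106–159 m: −αΔT+βΔS = −(1.6 × 10⁻⁴)(-1.9)+(7.4 × 10⁻⁴)(+0.03) = 3.3 × 10⁻⁴ → stable
  159–170 m: −αΔT+βΔS = −(1.6 × 10⁻⁴)(-2.6)+(7.4 × 10⁻⁴)(+0.51) = 7.9 × 10⁻⁴ → stable
  170–232 m: −αΔT+βΔS = −(1.6 × 10⁻⁴)(-2.3)+(7.4 × 10⁻⁴)(+0.28) = 5.8 × 10⁻⁴ → stable
Every interval has Δρ > 0: the column is stably stratified throughout.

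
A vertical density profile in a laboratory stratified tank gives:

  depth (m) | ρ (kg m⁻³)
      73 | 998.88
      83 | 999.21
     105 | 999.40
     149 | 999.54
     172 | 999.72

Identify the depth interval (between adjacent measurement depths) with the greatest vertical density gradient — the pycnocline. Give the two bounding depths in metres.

73–83 m

Compute the density gradient over each adjacent pair:
  73–83 m: Δρ/Δz = 0.33/10 = 0.033 kg m⁻⁴
  83–105 m: Δρ/Δz = 0.19/22 = 8.6 × 10⁻³ kg m⁻⁴
  105–149 m: Δρ/Δz = 0.14/44 = 3.2 × 10⁻³ kg m⁻⁴
  149–172 m: Δρ/Δz = 0.18/23 = 7.8 × 10⁻³ kg m⁻⁴
The largest gradient is in the 73–83 m interval — the pycnocline.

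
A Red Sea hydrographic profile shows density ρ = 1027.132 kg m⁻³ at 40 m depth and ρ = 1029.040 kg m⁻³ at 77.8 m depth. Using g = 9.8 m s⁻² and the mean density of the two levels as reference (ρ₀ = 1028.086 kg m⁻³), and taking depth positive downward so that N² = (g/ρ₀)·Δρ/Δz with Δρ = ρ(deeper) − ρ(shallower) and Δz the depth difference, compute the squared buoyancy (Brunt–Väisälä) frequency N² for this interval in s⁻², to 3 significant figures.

Δρ = 1029.040 − 1027.132 = 1.908 kg m⁻³ over Δz = 77.8 − 40 = 37.8 m.
N² = (9.8/1028.086) × (1.908/37.8) = 4.8115 × 10⁻⁴ s⁻² ≈ 4.81 × 10⁻⁴ s⁻².

4.81 × 10⁻⁴ s⁻²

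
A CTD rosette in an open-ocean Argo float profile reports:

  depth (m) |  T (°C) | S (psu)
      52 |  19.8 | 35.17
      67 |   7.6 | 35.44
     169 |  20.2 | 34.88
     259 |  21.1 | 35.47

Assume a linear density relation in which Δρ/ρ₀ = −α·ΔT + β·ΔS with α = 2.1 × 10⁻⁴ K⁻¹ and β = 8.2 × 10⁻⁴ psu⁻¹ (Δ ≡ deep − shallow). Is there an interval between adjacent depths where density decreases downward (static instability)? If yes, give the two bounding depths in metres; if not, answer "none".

67–169 m

Evaluate Δρ/ρ₀ = −αΔT + βΔS across each adjacent pair:
  52–67 m: −αΔT+βΔS = −(2.1 × 10⁻⁴)(-12.2)+(8.2 × 10⁻⁴)(+0.27) = 2.8 × 10⁻³ → stable
  67–169 m: −αΔT+βΔS = −(2.1 × 10⁻⁴)(+12.6)+(8.2 × 10⁻⁴)(-0.56) = -3.1 × 10⁻³ → UNSTABLE
  169–259 m: −αΔT+βΔS = −(2.1 × 10⁻⁴)(+0.9)+(8.2 × 10⁻⁴)(+0.59) = 2.9 × 10⁻⁴ → stable
The 67–169 m interval has Δρ < 0: lighter water underlies denser water.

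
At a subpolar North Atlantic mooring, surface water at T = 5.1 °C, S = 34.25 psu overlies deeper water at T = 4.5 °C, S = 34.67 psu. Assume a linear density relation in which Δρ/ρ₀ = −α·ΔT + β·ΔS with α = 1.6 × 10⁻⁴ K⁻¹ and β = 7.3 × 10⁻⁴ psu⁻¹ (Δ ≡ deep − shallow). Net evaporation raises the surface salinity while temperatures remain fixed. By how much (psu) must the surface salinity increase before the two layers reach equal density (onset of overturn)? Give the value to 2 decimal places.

0.55 psu

Neutral buoyancy requires −α(T_deep − T_surf) + β(S_deep − S_surf′) = 0.
S_surf′ = S_deep − (α/β)·ΔT = 34.67 − (1.6 × 10⁻⁴/7.3 × 10⁻⁴)·(-0.6) = 34.8015 psu.
Increase required: 34.8015 − 34.25 = 0.5515 psu.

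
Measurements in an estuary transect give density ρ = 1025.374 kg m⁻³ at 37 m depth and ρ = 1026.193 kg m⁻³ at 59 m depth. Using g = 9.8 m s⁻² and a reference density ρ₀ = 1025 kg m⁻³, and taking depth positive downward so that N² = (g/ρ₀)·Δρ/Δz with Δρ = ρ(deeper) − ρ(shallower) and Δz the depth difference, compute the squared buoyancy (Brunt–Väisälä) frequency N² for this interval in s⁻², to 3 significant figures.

Δρ = 1026.193 − 1025.374 = 0.819 kg m⁻³ over Δz = 59 − 37 = 22 m.
N² = (9.8/1025) × (0.819/22) = 3.5593 × 10⁻⁴ s⁻² ≈ 3.56 × 10⁻⁴ s⁻².

3.56 × 10⁻⁴ s⁻²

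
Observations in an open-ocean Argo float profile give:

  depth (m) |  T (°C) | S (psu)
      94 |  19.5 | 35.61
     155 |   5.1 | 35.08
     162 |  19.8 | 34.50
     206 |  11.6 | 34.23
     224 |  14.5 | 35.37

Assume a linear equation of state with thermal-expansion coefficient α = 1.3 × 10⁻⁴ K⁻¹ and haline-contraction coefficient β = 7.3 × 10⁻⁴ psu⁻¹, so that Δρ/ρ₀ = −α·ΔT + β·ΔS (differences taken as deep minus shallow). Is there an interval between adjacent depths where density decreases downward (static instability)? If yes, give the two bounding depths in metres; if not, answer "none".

155–162 m

Evaluate Δρ/ρ₀ = −αΔT + βΔS across each adjacent pair:
  94–155 m: −αΔT+βΔS = −(1.3 × 10⁻⁴)(-14.4)+(7.3 × 10⁻⁴)(-0.53) = 1.5 × 10⁻³ → stable
  155–162 m: −αΔT+βΔS = −(1.3 × 10⁻⁴)(+14.7)+(7.3 × 10⁻⁴)(-0.58) = -2.3 × 10⁻³ → UNSTABLE
  162–206 m: −αΔT+βΔS = −(1.3 × 10⁻⁴)(-8.2)+(7.3 × 10⁻⁴)(-0.27) = 8.7 × 10⁻⁴ → stable
  206–224 m: −αΔT+βΔS = −(1.3 × 10⁻⁴)(+2.9)+(7.3 × 10⁻⁴)(+1.14) = 4.6 × 10⁻⁴ → stable
The 155–162 m interval has Δρ < 0: lighter water underlies denser water.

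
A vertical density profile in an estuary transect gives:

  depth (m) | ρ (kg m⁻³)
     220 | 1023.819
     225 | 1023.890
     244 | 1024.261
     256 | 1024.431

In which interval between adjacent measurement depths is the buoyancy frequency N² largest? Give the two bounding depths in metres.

Compute the density gradient over each adjacent pair:
  220–225 m: Δρ/Δz = 0.071/5 = 0.014 kg m⁻⁴
  225–244 m: Δρ/Δz = 0.371/19 = 0.020 kg m⁻⁴
  244–256 m: Δρ/Δz = 0.170/12 = 0.014 kg m⁻⁴
The largest gradient is in the 225–244 m interval — the pycnocline.

225–244 m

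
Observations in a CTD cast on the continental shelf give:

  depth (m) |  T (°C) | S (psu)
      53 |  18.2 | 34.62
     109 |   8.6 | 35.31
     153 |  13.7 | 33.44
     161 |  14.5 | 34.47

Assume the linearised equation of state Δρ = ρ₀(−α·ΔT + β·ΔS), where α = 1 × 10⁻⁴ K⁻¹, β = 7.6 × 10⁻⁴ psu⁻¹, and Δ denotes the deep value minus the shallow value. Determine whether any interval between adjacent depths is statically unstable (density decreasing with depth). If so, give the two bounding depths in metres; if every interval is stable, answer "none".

Evaluate Δρ/ρ₀ = −αΔT + βΔS across each adjacent pair:
  53–109 m: −αΔT+βΔS = −(1 × 10⁻⁴)(-9.6)+(7.6 × 10⁻⁴)(+0.69) = 1.5 × 10⁻³ → stable
  109–153 m: −αΔT+βΔS = −(1 × 10⁻⁴)(+5.1)+(7.6 × 10⁻⁴)(-1.87) = -1.9 × 10⁻³ → UNSTABLE
  153–161 m: −αΔT+βΔS = −(1 × 10⁻⁴)(+0.8)+(7.6 × 10⁻⁴)(+1.03) = 7.0 × 10⁻⁴ → stable
The 109–153 m interval has Δρ < 0: lighter water underlies denser water.

109–153 m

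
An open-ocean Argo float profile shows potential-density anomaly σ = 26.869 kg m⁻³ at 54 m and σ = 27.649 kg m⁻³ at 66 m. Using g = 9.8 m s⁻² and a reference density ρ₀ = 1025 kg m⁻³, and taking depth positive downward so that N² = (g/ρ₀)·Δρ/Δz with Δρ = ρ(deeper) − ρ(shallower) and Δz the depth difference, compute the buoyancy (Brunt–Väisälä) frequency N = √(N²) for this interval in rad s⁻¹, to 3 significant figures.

Δρ = 1027.649 − 1026.869 = 0.780 kg m⁻³ over Δz = 66 − 54 = 12 m.
N² = (9.8/1025) × (0.780/12) = 6.2146 × 10⁻⁴ s⁻².
N = √(6.2146 × 10⁻⁴) = 0.024929 rad s⁻¹ ≈ 0.0249 rad s⁻¹.
A positive N² confirms static stability across the interval.

0.0249 rad s⁻¹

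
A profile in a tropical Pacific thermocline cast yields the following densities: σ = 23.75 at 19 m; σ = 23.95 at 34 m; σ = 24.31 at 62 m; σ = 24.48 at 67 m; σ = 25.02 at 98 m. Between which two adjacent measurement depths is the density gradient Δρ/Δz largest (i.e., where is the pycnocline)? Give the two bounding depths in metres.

62–67 m

Compute the density gradient over each adjacent pair:
  19–34 m: Δρ/Δz = 0.20/15 = 0.013 kg m⁻⁴
  34–62 m: Δρ/Δz = 0.36/28 = 0.013 kg m⁻⁴
  62–67 m: Δρ/Δz = 0.17/5 = 0.034 kg m⁻⁴
  67–98 m: Δρ/Δz = 0.54/31 = 0.017 kg m⁻⁴
The largest gradient is in the 62–67 m interval — the pycnocline.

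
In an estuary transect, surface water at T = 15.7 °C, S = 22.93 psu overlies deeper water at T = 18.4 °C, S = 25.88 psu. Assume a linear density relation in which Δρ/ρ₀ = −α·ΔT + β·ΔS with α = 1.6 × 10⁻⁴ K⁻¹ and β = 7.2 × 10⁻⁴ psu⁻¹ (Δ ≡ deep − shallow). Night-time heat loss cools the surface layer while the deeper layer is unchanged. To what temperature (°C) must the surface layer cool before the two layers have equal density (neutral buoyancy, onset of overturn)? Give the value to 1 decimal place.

Neutral buoyancy requires Δρ = 0, i.e. −α(T_deep − T_surf′) + β(S_deep − S_surf) = 0.
T_surf′ = T_deep − (β/α)·ΔS = 18.4 − (7.2 × 10⁻⁴/1.6 × 10⁻⁴)·(+2.95) = 5.125 °C.
Cooling required: 15.7 − (5.125) = 10.575 °C.

5.1 °C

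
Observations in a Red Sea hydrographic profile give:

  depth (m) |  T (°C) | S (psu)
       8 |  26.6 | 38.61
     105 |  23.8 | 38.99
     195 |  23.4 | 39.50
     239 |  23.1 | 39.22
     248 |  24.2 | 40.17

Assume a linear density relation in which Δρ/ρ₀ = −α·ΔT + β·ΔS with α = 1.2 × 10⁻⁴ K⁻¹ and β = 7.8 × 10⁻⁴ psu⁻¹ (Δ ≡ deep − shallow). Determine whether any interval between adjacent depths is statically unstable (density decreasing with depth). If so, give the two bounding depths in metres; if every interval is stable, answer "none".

Evaluate Δρ/ρ₀ = −αΔT + βΔS across each adjacent pair:
  8–105 m: −αΔT+βΔS = −(1.2 × 10⁻⁴)(-2.8)+(7.8 × 10⁻⁴)(+0.38) = 6.3 × 10⁻⁴ → stable
  105–195 m: −αΔT+βΔS = −(1.2 × 10⁻⁴)(-0.4)+(7.8 × 10⁻⁴)(+0.51) = 4.5 × 10⁻⁴ → stable
  195–239 m: −αΔT+βΔS = −(1.2 × 10⁻⁴)(-0.3)+(7.8 × 10⁻⁴)(-0.28) = -1.8 × 10⁻⁴ → UNSTABLE
  239–248 m: −αΔT+βΔS = −(1.2 × 10⁻⁴)(+1.1)+(7.8 × 10⁻⁴)(+0.95) = 6.1 × 10⁻⁴ → stable
The 195–239 m interval has Δρ < 0: lighter water underlies denser water.

195–239 m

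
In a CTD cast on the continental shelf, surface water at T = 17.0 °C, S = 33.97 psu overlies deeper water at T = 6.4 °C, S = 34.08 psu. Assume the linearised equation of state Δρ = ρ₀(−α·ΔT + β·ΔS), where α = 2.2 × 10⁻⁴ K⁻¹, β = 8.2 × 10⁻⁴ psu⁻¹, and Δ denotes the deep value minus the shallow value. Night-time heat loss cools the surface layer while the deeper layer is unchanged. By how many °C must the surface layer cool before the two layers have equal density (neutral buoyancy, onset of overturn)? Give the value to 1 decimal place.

11.0 °C

Neutral buoyancy requires Δρ = 0, i.e. −α(T_deep − T_surf′) + β(S_deep − S_surf) = 0.
T_surf′ = T_deep − (β/α)·ΔS = 6.4 − (8.2 × 10⁻⁴/2.2 × 10⁻⁴)·(+0.11) = 5.990 °C.
Cooling required: 17.0 − (5.990) = 11.010 °C.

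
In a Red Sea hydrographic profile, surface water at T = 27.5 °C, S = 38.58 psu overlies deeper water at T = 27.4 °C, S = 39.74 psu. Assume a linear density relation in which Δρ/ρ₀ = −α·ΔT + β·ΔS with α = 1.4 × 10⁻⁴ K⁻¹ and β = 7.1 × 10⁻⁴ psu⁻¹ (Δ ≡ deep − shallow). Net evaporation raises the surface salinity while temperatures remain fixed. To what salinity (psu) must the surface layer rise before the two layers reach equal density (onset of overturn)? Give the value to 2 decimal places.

39.76 psu

Neutral buoyancy requires −α(T_deep − T_surf) + β(S_deep − S_surf′) = 0.
S_surf′ = S_deep − (α/β)·ΔT = 39.74 − (1.4 × 10⁻⁴/7.1 × 10⁻⁴)·(-0.1) = 39.7597 psu.
Increase required: 39.7597 − 38.58 = 1.1797 psu.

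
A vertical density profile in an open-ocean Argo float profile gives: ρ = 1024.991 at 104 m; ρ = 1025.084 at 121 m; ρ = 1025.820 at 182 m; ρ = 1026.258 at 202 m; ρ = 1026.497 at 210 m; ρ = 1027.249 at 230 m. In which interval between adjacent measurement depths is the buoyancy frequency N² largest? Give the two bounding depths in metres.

Compute the density gradient over each adjacent pair:
  104–121 m: Δρ/Δz = 0.093/17 = 5.5 × 10⁻³ kg m⁻⁴
  121–182 m: Δρ/Δz = 0.736/61 = 0.012 kg m⁻⁴
  182–202 m: Δρ/Δz = 0.438/20 = 0.022 kg m⁻⁴
  202–210 m: Δρ/Δz = 0.239/8 = 0.030 kg m⁻⁴
  210–230 m: Δρ/Δz = 0.752/20 = 0.038 kg m⁻⁴
The largest gradient is in the 210–230 m interval — the pycnocline.

210–230 m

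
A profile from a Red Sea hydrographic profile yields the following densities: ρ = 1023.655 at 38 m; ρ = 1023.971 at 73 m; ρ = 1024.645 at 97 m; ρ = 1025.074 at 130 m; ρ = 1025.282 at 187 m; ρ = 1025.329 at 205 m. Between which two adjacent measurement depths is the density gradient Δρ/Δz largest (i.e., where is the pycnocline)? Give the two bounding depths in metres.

73–97 m

Compute the density gradient over each adjacent pair:
  38–73 m: Δρ/Δz = 0.316/35 = 9.0 × 10⁻³ kg m⁻⁴
  73–97 m: Δρ/Δz = 0.674/24 = 0.028 kg m⁻⁴
  97–130 m: Δρ/Δz = 0.429/33 = 0.013 kg m⁻⁴
  130–187 m: Δρ/Δz = 0.208/57 = 3.6 × 10⁻³ kg m⁻⁴
  187–205 m: Δρ/Δz = 0.047/18 = 2.6 × 10⁻³ kg m⁻⁴
The largest gradient is in the 73–97 m interval — the pycnocline.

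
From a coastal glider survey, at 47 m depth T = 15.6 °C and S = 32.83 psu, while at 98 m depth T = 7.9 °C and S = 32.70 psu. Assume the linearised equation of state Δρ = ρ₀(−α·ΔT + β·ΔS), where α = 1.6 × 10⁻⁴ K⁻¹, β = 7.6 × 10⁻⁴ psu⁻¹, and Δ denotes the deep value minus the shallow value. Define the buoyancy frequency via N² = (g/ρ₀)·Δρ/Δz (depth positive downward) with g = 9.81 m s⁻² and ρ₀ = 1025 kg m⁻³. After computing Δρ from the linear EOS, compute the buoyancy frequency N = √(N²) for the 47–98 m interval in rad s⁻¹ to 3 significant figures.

0.0148 rad s⁻¹

ΔT = -7.7 K, ΔS = -0.13 psu (deep − shallow).
Δρ/ρ₀ = −αΔT + βΔS = 1.232 × 10⁻³ − 9.88 × 10⁻⁵ = 1.1332 × 10⁻³, so Δρ ≈ 1.162 kg m⁻³.
N² = (g/ρ₀)·Δρ/Δz = g·(Δρ/ρ₀)/Δz = 9.81 × 1.1332 × 10⁻³ / 51 = 2.1797 × 10⁻⁴ s⁻².
N = √(2.1797 × 10⁻⁴) = 0.014764 rad s⁻¹ ≈ 0.0148 rad s⁻¹.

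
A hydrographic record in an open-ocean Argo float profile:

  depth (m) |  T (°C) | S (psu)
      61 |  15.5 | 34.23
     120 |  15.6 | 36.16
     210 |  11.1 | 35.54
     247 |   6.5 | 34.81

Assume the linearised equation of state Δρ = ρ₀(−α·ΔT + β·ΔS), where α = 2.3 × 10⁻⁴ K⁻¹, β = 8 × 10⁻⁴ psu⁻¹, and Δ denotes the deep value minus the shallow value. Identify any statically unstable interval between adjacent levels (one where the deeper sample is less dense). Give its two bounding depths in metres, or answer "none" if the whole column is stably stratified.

none

Evaluate Δρ/ρ₀ = −αΔT + βΔS across each adjacent pair:
  61–120 m: −αΔT+βΔS = −(2.3 × 10⁻⁴)(+0.1)+(8 × 10⁻⁴)(+1.93) = 1.5 × 10⁻³ → stable
  120–210 m: −αΔT+βΔS = −(2.3 × 10⁻⁴)(-4.5)+(8 × 10⁻⁴)(-0.62) = 5.4 × 10⁻⁴ → stable
  210–247 m: −αΔT+βΔS = −(2.3 × 10⁻⁴)(-4.6)+(8 × 10⁻⁴)(-0.73) = 4.7 × 10⁻⁴ → stable
Every interval has Δρ > 0: the column is stably stratified throughout.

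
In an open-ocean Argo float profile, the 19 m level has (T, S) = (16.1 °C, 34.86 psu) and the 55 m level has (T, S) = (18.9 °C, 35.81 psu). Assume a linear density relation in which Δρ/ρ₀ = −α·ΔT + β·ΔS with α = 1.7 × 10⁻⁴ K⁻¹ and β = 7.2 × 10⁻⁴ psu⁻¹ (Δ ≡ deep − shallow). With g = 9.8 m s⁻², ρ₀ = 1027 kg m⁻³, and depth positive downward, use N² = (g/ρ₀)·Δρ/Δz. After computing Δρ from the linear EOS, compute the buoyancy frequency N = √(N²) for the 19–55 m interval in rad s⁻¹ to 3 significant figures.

ΔT = +2.8 K, ΔS = +0.95 psu (deep − shallow).
Δρ/ρ₀ = −αΔT + βΔS = -4.76 × 10⁻⁴ + 6.84 × 10⁻⁴ = 2.08 × 10⁻⁴, so Δρ ≈ 0.2136 kg m⁻³.
N² = (g/ρ₀)·Δρ/Δz = g·(Δρ/ρ₀)/Δz = 9.8 × 2.08 × 10⁻⁴ / 36 = 5.6622 × 10⁻⁵ s⁻².
N = √(5.6622 × 10⁻⁵) = 7.5248 × 10⁻³ rad s⁻¹ ≈ 7.52 × 10⁻³ rad s⁻¹.

7.52 × 10⁻³ rad s⁻¹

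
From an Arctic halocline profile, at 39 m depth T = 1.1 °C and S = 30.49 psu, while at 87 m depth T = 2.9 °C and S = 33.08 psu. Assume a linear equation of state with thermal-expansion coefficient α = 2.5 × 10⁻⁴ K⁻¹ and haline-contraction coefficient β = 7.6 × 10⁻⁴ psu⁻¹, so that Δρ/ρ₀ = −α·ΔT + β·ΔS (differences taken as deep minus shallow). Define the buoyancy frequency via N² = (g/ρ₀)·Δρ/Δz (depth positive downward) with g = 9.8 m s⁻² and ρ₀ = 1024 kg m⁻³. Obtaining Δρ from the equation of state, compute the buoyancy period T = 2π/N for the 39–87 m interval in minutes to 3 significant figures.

5.95 min

ΔT = +1.8 K, ΔS = +2.59 psu (deep − shallow).
Δρ/ρ₀ = −αΔT + βΔS = -4.50 × 10⁻⁴ + 1.9684 × 10⁻³ = 1.5184 × 10⁻³, so Δρ ≈ 1.555 kg m⁻³.
N² = (g/ρ₀)·Δρ/Δz = g·(Δρ/ρ₀)/Δz = 9.8 × 1.5184 × 10⁻³ / 48 = 3.1001 × 10⁻⁴ s⁻².
N = √(3.1001 × 10⁻⁴) = 0.017607 rad s⁻¹ → T = 2π/N = 356.86 s = 5.9477 min ≈ 5.95 min.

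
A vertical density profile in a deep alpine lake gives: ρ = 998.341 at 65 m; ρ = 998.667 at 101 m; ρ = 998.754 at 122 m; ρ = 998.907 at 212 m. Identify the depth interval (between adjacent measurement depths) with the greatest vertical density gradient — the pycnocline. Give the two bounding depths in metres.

65–101 m

Compute the density gradient over each adjacent pair:
  65–101 m: Δρ/Δz = 0.326/36 = 9.1 × 10⁻³ kg m⁻⁴
  101–122 m: Δρ/Δz = 0.087/21 = 4.1 × 10⁻³ kg m⁻⁴
  122–212 m: Δρ/Δz = 0.153/90 = 1.7 × 10⁻³ kg m⁻⁴
The largest gradient is in the 65–101 m interval — the pycnocline.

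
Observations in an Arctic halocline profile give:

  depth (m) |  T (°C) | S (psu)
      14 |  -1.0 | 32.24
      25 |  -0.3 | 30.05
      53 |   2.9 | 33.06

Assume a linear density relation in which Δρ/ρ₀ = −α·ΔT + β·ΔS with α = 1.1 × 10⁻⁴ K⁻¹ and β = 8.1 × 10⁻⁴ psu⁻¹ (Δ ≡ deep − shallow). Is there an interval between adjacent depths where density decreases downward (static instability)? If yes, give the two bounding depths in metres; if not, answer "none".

Evaluate Δρ/ρ₀ = −αΔT + βΔS across each adjacent pair:
  14–25 m: −αΔT+βΔS = −(1.1 × 10⁻⁴)(+0.7)+(8.1 × 10⁻⁴)(-2.19) = -1.9 × 10⁻³ → UNSTABLE
  25–53 m: −αΔT+βΔS = −(1.1 × 10⁻⁴)(+3.2)+(8.1 × 10⁻⁴)(+3.01) = 2.1 × 10⁻³ → stable
The 14–25 m interval has Δρ < 0: lighter water underlies denser water.

14–25 m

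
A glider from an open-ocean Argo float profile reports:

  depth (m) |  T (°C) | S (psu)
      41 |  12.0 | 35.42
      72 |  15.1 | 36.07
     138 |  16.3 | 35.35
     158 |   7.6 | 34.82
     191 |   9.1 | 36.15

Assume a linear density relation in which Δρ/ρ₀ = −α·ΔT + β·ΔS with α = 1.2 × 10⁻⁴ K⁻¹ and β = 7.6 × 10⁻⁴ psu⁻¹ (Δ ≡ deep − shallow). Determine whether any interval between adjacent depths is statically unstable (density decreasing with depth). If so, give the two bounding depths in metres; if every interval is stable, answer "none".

Evaluate Δρ/ρ₀ = −αΔT + βΔS across each adjacent pair:
  41–72 m: −αΔT+βΔS = −(1.2 × 10⁻⁴)(+3.1)+(7.6 × 10⁻⁴)(+0.65) = 1.2 × 10⁻⁴ → stable
  72–138 m: −αΔT+βΔS = −(1.2 × 10⁻⁴)(+1.2)+(7.6 × 10⁻⁴)(-0.72) = -6.9 × 10⁻⁴ → UNSTABLE
  138–158 m: −αΔT+βΔS = −(1.2 × 10⁻⁴)(-8.7)+(7.6 × 10⁻⁴)(-0.53) = 6.4 × 10⁻⁴ → stable
  158–191 m: −αΔT+βΔS = −(1.2 × 10⁻⁴)(+1.5)+(7.6 × 10⁻⁴)(+1.33) = 8.3 × 10⁻⁴ → stable
The 72–138 m interval has Δρ < 0: lighter water underlies denser water.

72–138 m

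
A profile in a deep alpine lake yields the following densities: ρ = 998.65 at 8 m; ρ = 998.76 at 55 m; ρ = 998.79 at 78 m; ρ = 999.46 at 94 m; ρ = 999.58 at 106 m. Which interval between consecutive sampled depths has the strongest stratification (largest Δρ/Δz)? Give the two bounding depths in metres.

Compute the density gradient over each adjacent pair:
  8–55 m: Δρ/Δz = 0.11/47 = 2.3 × 10⁻³ kg m⁻⁴
  55–78 m: Δρ/Δz = 0.03/23 = 1.3 × 10⁻³ kg m⁻⁴
  78–94 m: Δρ/Δz = 0.67/16 = 0.042 kg m⁻⁴
  94–106 m: Δρ/Δz = 0.12/12 = 0.010 kg m⁻⁴
The largest gradient is in the 78–94 m interval — the pycnocline.

78–94 m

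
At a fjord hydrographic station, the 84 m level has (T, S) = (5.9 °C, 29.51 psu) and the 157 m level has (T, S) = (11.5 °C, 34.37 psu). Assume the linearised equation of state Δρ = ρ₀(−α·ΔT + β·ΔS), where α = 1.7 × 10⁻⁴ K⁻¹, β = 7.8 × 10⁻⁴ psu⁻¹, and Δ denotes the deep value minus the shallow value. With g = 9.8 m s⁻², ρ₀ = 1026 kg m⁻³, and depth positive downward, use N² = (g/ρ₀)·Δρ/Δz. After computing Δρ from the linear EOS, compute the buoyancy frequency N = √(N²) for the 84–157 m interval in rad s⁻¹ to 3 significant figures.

ΔT = +5.6 K, ΔS = +4.86 psu (deep − shallow).
Δρ/ρ₀ = −αΔT + βΔS = -9.52 × 10⁻⁴ + 3.7908 × 10⁻³ = 2.8388 × 10⁻³, so Δρ ≈ 2.913 kg m⁻³.
N² = (g/ρ₀)·Δρ/Δz = g·(Δρ/ρ₀)/Δz = 9.8 × 2.8388 × 10⁻³ / 73 = 3.8110 × 10⁻⁴ s⁻².
N = √(3.8110 × 10⁻⁴) = 0.019522 rad s⁻¹ ≈ 0.0195 rad s⁻¹.

0.0195 rad s⁻¹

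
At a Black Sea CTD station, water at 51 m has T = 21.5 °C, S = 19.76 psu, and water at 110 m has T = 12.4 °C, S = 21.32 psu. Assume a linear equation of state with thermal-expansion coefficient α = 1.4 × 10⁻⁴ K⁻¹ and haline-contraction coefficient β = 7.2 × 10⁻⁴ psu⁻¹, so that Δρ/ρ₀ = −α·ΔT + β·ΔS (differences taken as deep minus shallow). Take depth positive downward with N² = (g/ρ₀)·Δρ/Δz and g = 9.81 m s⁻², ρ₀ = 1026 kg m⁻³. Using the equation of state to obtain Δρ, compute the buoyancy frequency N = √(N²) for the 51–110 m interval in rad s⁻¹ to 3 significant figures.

0.0200 rad s⁻¹

ΔT = -9.1 K, ΔS = +1.56 psu (deep − shallow).
Δρ/ρ₀ = −αΔT + βΔS = 1.274 × 10⁻³ + 1.1232 × 10⁻³ = 2.3972 × 10⁻³, so Δρ ≈ 2.460 kg m⁻³.
N² = (g/ρ₀)·Δρ/Δz = g·(Δρ/ρ₀)/Δz = 9.81 × 2.3972 × 10⁻³ / 59 = 3.9859 × 10⁻⁴ s⁻².
N = √(3.9859 × 10⁻⁴) = 0.019965 rad s⁻¹ ≈ 0.0200 rad s⁻¹.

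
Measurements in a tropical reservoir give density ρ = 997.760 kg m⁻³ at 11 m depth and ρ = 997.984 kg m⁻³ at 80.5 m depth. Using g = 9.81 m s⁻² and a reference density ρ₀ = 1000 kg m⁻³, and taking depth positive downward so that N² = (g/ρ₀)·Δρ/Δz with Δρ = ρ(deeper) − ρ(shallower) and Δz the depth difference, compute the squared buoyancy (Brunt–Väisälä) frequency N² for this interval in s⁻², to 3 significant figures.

3.16 × 10⁻⁵ s⁻²

Δρ = 997.984 − 997.760 = 0.224 kg m⁻³ over Δz = 80.5 − 11 = 69.5 m.
N² = (9.81/1000) × (0.224/69.5) = 3.1618 × 10⁻⁵ s⁻² ≈ 3.16 × 10⁻⁵ s⁻².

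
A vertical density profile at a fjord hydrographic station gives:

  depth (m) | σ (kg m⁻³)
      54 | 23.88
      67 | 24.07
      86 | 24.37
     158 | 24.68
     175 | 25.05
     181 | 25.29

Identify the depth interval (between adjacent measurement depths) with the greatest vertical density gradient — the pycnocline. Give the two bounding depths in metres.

175–181 m

Compute the density gradient over each adjacent pair:
  54–67 m: Δρ/Δz = 0.19/13 = 0.015 kg m⁻⁴
  67–86 m: Δρ/Δz = 0.30/19 = 0.016 kg m⁻⁴
  86–158 m: Δρ/Δz = 0.31/72 = 4.3 × 10⁻³ kg m⁻⁴
  158–175 m: Δρ/Δz = 0.37/17 = 0.022 kg m⁻⁴
  175–181 m: Δρ/Δz = 0.24/6 = 0.040 kg m⁻⁴
The largest gradient is in the 175–181 m interval — the pycnocline.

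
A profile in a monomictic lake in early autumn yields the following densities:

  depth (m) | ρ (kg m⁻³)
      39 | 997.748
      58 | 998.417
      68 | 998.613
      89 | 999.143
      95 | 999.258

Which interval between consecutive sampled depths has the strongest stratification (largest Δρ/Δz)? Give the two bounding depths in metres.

39–58 m

Compute the density gradient over each adjacent pair:
  39–58 m: Δρ/Δz = 0.669/19 = 0.035 kg m⁻⁴
  58–68 m: Δρ/Δz = 0.196/10 = 0.020 kg m⁻⁴
  68–89 m: Δρ/Δz = 0.530/21 = 0.025 kg m⁻⁴
  89–95 m: Δρ/Δz = 0.115/6 = 0.019 kg m⁻⁴
The largest gradient is in the 39–58 m interval — the pycnocline.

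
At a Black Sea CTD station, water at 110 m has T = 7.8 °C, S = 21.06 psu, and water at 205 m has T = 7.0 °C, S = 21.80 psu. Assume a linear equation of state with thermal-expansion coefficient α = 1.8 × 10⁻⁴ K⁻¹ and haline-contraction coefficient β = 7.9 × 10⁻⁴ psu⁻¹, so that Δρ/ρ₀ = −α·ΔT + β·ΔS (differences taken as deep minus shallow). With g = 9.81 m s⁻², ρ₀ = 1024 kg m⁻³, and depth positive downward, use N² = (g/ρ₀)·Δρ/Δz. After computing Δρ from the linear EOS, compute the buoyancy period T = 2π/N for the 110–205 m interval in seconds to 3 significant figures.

724 s

ΔT = -0.8 K, ΔS = +0.74 psu (deep − shallow).
Δρ/ρ₀ = −αΔT + βΔS = 1.44 × 10⁻⁴ + 5.846 × 10⁻⁴ = 7.286 × 10⁻⁴, so Δρ ≈ 0.7461 kg m⁻³.
N² = (g/ρ₀)·Δρ/Δz = g·(Δρ/ρ₀)/Δz = 9.81 × 7.286 × 10⁻⁴ / 95 = 7.5238 × 10⁻⁵ s⁻².
N = √(7.5238 × 10⁻⁵) = 8.6740 × 10⁻³ rad s⁻¹ → T = 2π/N = 724.37 s ≈ 724 s.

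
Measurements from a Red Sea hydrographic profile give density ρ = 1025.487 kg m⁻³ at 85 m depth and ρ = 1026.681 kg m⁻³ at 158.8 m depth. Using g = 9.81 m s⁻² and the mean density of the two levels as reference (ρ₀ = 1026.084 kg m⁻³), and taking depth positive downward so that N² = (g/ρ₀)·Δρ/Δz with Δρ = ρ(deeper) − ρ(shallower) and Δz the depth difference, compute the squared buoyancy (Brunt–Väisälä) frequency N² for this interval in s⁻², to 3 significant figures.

Δρ = 1026.681 − 1025.487 = 1.194 kg m⁻³ over Δz = 158.8 − 85 = 73.8 m.
N² = (9.81/1026.084) × (1.194/73.8) = 1.5468 × 10⁻⁴ s⁻² ≈ 1.55 × 10⁻⁴ s⁻².

1.55 × 10⁻⁴ s⁻²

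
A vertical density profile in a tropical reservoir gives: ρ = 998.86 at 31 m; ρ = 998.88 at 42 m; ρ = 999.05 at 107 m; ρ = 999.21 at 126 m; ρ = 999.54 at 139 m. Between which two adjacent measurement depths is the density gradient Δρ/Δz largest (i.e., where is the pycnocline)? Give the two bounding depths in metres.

Compute the density gradient over each adjacent pair:
  31–42 m: Δρ/Δz = 0.02/11 = 1.8 × 10⁻³ kg m⁻⁴
  42–107 m: Δρ/Δz = 0.17/65 = 2.6 × 10⁻³ kg m⁻⁴
  107–126 m: Δρ/Δz = 0.16/19 = 8.4 × 10⁻³ kg m⁻⁴
  126–139 m: Δρ/Δz = 0.33/13 = 0.025 kg m⁻⁴
The largest gradient is in the 126–139 m interval — the pycnocline.

126–139 m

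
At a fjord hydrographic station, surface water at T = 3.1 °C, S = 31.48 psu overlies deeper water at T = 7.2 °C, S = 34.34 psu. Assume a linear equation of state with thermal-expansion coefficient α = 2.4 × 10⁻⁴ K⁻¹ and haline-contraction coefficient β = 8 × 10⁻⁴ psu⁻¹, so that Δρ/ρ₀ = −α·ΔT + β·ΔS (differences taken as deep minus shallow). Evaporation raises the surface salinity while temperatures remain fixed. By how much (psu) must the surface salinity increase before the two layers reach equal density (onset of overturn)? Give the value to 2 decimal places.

Neutral buoyancy requires −α(T_deep − T_surf) + β(S_deep − S_surf′) = 0.
S_surf′ = S_deep − (α/β)·ΔT = 34.34 − (2.4 × 10⁻⁴/8 × 10⁻⁴)·(+4.1) = 33.1100 psu.
Increase required: 33.1100 − 31.48 = 1.6300 psu.

1.63 psu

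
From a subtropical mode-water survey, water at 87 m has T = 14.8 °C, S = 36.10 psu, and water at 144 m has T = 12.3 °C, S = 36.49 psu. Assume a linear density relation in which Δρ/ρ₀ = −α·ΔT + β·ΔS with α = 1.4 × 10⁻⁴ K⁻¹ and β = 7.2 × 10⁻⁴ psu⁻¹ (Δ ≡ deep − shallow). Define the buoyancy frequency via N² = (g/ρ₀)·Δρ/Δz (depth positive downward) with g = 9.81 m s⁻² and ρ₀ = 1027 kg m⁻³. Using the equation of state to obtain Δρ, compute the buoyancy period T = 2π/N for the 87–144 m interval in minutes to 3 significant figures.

ΔT = -2.5 K, ΔS = +0.39 psu (deep − shallow).
Δρ/ρ₀ = −αΔT + βΔS = 3.50 × 10⁻⁴ + 2.808 × 10⁻⁴ = 6.308 × 10⁻⁴, so Δρ ≈ 0.6478 kg m⁻³.
N² = (g/ρ₀)·Δρ/Δz = g·(Δρ/ρ₀)/Δz = 9.81 × 6.308 × 10⁻⁴ / 57 = 1.0856 × 10⁻⁴ s⁻².
N = √(1.0856 × 10⁻⁴) = 0.010419 rad s⁻¹ → T = 2π/N = 603.05 s = 10.051 min ≈ 10.1 min.

10.1 min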